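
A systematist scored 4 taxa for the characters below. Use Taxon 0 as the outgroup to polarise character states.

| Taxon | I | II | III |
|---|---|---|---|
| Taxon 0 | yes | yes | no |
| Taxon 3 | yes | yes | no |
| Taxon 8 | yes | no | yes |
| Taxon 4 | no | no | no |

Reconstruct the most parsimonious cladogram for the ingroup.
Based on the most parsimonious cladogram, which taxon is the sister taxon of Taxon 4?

Taxon 8

Character polarity is set by the outgroup: the derived state is whichever differs from the outgroup's state, so for I, II the derived state is 'no', and for the remaining characters it is 'yes'.
I (derived state 'no') is unique to Taxon 4 (autapomorphy; uninformative for grouping).
Only Taxon 4 and Taxon 8 show the derived state 'no' for II, supporting them as a clade.
III: derived state 'yes' in Taxon 8 only — an autapomorphy, so it tells us nothing about relationships among taxa.
Most parsimonious ingroup topology: (Taxon 3,(Taxon 8,Taxon 4)).
Taxon 4 and Taxon 8 form a cherry on this tree, so they are sister taxa.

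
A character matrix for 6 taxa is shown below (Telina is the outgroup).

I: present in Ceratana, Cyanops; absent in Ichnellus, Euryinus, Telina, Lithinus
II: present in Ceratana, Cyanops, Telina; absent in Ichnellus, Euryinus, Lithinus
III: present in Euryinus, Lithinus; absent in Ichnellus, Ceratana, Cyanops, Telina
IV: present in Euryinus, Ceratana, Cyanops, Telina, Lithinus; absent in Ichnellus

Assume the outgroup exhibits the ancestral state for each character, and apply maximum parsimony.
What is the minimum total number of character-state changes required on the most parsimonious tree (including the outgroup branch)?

Character polarity is set by the outgroup: the derived state is whichever differs from the outgroup's state, so for II, IV the derived state is 'absent', and for the remaining characters it is 'present'.
Only Ceratana and Cyanops show the derived state 'present' for I, supporting them as a clade.
II: derived state 'absent' in Euryinus, Ichnellus, and Lithinus only — synapomorphy for {Euryinus, Ichnellus, Lithinus}.
Only Euryinus and Lithinus show the derived state 'present' for III, supporting them as a clade.
IV (derived state 'absent') is unique to Ichnellus (autapomorphy; uninformative for grouping).
Most parsimonious ingroup topology: (((Lithinus,Euryinus),Ichnellus),(Ceratana,Cyanops)).
Changes per character on this tree: I: 1; II: 1; III: 1; IV: 1.
Total = 4.

4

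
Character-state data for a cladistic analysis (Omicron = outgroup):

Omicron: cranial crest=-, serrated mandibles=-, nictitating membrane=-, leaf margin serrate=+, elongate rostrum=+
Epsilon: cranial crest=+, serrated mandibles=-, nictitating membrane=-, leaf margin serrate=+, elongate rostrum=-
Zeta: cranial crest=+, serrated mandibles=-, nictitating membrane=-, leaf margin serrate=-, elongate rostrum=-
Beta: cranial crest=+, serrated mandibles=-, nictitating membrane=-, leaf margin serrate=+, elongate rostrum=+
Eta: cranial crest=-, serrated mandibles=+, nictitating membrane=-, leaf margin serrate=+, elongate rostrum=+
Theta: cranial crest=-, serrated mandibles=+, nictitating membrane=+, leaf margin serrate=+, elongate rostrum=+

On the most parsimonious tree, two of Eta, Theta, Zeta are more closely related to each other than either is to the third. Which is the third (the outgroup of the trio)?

Character polarity is set by the outgroup: the derived state is whichever differs from the outgroup's state, so for leaf margin serrate, elongate rostrum the derived state is '-', and for the remaining characters it is '+'.
cranial crest: derived state '+' in Beta, Epsilon, and Zeta only — synapomorphy for {Beta, Epsilon, Zeta}.
Only Eta and Theta show the derived state '+' for serrated mandibles, supporting them as a clade.
nictitating membrane (derived state '+') is unique to Theta (autapomorphy; uninformative for grouping).
leaf margin serrate: derived state '-' in Zeta only — an autapomorphy, so it tells us nothing about relationships among taxa.
elongate rostrum (derived state '-') is shared by Epsilon and Zeta — a synapomorphy uniting that clade.
Most parsimonious ingroup topology: (((Epsilon,Zeta),Beta),(Eta,Theta)).
Theta and Eta share a more recent common ancestor with each other than either does with Zeta, so Zeta is the least closely related of the three.

Zeta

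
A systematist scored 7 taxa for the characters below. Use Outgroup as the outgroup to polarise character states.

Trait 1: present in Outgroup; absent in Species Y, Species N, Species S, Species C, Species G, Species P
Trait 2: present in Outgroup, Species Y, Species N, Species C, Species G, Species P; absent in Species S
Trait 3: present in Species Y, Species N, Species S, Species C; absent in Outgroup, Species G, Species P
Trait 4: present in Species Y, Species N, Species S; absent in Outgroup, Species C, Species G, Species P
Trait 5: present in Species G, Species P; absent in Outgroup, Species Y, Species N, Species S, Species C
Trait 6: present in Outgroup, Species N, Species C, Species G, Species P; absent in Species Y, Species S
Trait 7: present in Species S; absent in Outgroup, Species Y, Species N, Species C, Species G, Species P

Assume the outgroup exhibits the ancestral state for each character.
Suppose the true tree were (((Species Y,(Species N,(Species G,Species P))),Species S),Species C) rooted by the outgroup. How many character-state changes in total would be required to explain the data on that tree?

Map each character onto (((Species Y,(Species N,(Species G,Species P))),Species S),Species C) (rooted by Outgroup) and count the minimum state changes it requires (Fitch parsimony):
Trait 1: 1; Trait 2: 1; Trait 3: 2; Trait 4: 2; Trait 5: 1; Trait 6: 2; Trait 7: 1.
Total tree length = 10.

10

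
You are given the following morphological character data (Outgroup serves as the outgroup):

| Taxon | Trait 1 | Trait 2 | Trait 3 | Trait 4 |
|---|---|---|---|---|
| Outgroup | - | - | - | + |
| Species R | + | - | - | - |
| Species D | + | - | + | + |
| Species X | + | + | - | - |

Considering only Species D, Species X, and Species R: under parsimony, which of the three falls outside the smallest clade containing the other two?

Species D

Character polarity is set by the outgroup: the derived state is whichever differs from the outgroup's state, so for Trait 4 the derived state is '-', and for the remaining characters it is '+'.
All ingroup taxa share the derived state '+' for Trait 1; it defines the ingroup but does not resolve relationships within it.
Trait 2: derived state '+' in Species X only — an autapomorphy, so it tells us nothing about relationships among taxa.
Trait 3: derived state '+' in Species D only — an autapomorphy, so it tells us nothing about relationships among taxa.
Only Species R and Species X show the derived state '-' for Trait 4, supporting them as a clade.
Most parsimonious ingroup topology: ((Species R,Species X),Species D).
Species X and Species R share a more recent common ancestor with each other than either does with Species D, so Species D is the least closely related of the three.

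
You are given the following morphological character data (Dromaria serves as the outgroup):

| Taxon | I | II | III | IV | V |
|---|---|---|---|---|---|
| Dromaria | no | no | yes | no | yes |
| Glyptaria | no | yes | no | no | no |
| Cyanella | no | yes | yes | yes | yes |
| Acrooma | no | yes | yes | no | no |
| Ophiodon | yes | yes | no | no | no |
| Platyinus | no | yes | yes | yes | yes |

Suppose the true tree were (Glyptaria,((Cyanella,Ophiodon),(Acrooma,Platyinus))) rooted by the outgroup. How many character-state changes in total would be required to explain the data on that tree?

Map each character onto (Glyptaria,((Cyanella,Ophiodon),(Acrooma,Platyinus))) (rooted by Dromaria) and count the minimum state changes it requires (Fitch parsimony):
I: 1; II: 1; III: 2; IV: 2; V: 3.
Total tree length = 9.

9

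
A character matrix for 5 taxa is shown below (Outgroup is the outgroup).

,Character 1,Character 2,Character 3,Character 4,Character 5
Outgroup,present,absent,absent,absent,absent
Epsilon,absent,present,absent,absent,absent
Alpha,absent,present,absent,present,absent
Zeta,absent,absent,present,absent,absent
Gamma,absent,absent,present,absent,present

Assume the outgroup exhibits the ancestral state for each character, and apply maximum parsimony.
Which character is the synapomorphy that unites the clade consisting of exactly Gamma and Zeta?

Character 3

Character polarity is set by the outgroup: the derived state is whichever differs from the outgroup's state, so for Character 1 the derived state is 'absent', and for the remaining characters it is 'present'.
All ingroup taxa share the derived state 'absent' for Character 1; it defines the ingroup but does not resolve relationships within it.
Only Alpha and Epsilon show the derived state 'present' for Character 2, supporting them as a clade.
Character 3 (derived state 'present') is shared by Gamma and Zeta — a synapomorphy uniting that clade.
Character 4: derived state 'present' in Alpha only — an autapomorphy, so it tells us nothing about relationships among taxa.
Character 5: derived state 'present' in Gamma only — an autapomorphy, so it tells us nothing about relationships among taxa.
Most parsimonious ingroup topology: ((Epsilon,Alpha),(Zeta,Gamma)).
The clade {Gamma, Zeta} is supported by Character 3: its derived state 'present' occurs in exactly those taxa and in no other taxon (including the outgroup).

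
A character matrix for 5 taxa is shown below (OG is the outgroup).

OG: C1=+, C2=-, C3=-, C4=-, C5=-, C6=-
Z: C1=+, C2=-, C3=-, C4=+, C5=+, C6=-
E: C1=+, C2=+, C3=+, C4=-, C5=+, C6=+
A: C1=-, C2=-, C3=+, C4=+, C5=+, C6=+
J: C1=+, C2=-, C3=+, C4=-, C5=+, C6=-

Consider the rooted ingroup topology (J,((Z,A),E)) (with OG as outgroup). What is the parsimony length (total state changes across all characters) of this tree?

Map each character onto (J,((Z,A),E)) (rooted by OG) and count the minimum state changes it requires (Fitch parsimony):
C1: 1; C2: 1; C3: 2; C4: 1; C5: 1; C6: 2.
Total tree length = 8.

8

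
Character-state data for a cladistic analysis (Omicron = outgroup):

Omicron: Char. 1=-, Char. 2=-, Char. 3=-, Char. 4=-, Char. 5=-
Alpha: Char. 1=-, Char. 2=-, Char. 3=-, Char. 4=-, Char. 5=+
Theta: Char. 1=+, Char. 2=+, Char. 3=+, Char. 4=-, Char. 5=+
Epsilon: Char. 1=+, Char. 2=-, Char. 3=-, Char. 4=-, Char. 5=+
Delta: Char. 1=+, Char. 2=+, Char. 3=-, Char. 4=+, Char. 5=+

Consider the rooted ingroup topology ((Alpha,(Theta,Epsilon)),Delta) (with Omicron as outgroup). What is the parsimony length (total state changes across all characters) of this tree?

Map each character onto ((Alpha,(Theta,Epsilon)),Delta) (rooted by Omicron) and count the minimum state changes it requires (Fitch parsimony):
Char. 1: 2; Char. 2: 2; Char. 3: 1; Char. 4: 1; Char. 5: 1.
Total tree length = 7.

7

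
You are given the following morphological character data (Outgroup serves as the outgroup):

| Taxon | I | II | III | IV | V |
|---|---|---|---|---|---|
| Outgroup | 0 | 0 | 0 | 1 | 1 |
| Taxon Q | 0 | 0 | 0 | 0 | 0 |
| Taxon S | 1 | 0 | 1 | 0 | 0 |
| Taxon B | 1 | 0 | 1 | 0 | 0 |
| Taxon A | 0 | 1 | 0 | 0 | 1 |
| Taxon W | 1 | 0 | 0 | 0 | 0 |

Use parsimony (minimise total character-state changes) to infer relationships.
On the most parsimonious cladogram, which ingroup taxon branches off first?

Taxon A

Character polarity is set by the outgroup: the derived state is whichever differs from the outgroup's state, so for IV, V the derived state is '0', and for the remaining characters it is '1'.
I: derived state '1' in Taxon B, Taxon S, and Taxon W only — synapomorphy for {Taxon B, Taxon S, Taxon W}.
II: derived state '1' in Taxon A only — an autapomorphy, so it tells us nothing about relationships among taxa.
III: derived state '1' in Taxon B and Taxon S only — synapomorphy for {Taxon B, Taxon S}.
IV (derived state '0') is shared by all ingroup taxa — unites the whole ingroup.
V (derived state '0') is shared by Taxon B, Taxon Q, Taxon S, and Taxon W — a synapomorphy uniting that clade.
Most parsimonious ingroup topology: ((Taxon Q,((Taxon S,Taxon B),Taxon W)),Taxon A).
Taxon A is sister to the clade containing all other ingroup taxa, so it is the earliest-diverging (most basal) ingroup lineage.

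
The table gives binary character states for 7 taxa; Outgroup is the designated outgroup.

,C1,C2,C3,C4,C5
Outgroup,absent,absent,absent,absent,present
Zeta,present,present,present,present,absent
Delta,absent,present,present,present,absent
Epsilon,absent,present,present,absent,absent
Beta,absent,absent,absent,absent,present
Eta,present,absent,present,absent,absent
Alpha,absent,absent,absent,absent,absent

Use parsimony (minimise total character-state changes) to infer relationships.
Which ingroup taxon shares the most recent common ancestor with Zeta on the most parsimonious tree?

Delta

Character polarity is set by the outgroup: the derived state is whichever differs from the outgroup's state, so for C5 the derived state is 'absent', and for the remaining characters it is 'present'.
C1 (state 'present') occurs in Eta and Zeta but conflicts with the nesting implied by the other characters — most parsimoniously interpreted as homoplasy.
C2 (derived state 'present') is shared by Delta, Epsilon, and Zeta — a synapomorphy uniting that clade.
C3: derived state 'present' in Delta, Epsilon, Eta, and Zeta only — synapomorphy for {Delta, Epsilon, Eta, Zeta}.
C4: derived state 'present' in Delta and Zeta only — synapomorphy for {Delta, Zeta}.
C5 (derived state 'absent') is shared by Alpha, Delta, Epsilon, Eta, and Zeta — a synapomorphy uniting that clade.
Most parsimonious ingroup topology: (((((Zeta,Delta),Epsilon),Eta),Alpha),Beta).
Zeta and Delta form a cherry on this tree, so they are sister taxa.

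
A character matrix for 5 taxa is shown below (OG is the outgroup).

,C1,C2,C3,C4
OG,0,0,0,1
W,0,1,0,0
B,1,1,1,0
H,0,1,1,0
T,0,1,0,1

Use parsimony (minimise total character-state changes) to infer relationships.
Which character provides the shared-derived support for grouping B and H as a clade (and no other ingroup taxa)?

C3

Character polarity is set by the outgroup: the derived state is whichever differs from the outgroup's state, so for C4 the derived state is '0', and for the remaining characters it is '1'.
C1: derived state '1' in B only — an autapomorphy, so it tells us nothing about relationships among taxa.
All ingroup taxa share the derived state '1' for C2; it defines the ingroup but does not resolve relationships within it.
Only B and H show the derived state '1' for C3, supporting them as a clade.
C4 (derived state '0') is shared by B, H, and W — a synapomorphy uniting that clade.
Most parsimonious ingroup topology: ((W,(B,H)),T).
The clade {B, H} is supported by C3: its derived state '1' occurs in exactly those taxa and in no other taxon (including the outgroup).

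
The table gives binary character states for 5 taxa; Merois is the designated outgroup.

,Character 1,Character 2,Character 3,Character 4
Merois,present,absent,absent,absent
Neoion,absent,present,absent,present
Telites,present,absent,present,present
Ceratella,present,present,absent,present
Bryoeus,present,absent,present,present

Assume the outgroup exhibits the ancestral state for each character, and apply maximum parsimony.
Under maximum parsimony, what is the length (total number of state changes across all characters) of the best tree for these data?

4

Character polarity is set by the outgroup: the derived state is whichever differs from the outgroup's state, so for Character 1 the derived state is 'absent', and for the remaining characters it is 'present'.
Character 1: derived state 'absent' in Neoion only — an autapomorphy, so it tells us nothing about relationships among taxa.
Character 2 (derived state 'present') is shared by Ceratella and Neoion — a synapomorphy uniting that clade.
Character 3 (derived state 'present') is shared by Bryoeus and Telites — a synapomorphy uniting that clade.
All ingroup taxa share the derived state 'present' for Character 4; it defines the ingroup but does not resolve relationships within it.
Most parsimonious ingroup topology: ((Neoion,Ceratella),(Telites,Bryoeus)).
Changes per character on this tree: Character 1: 1; Character 2: 1; Character 3: 1; Character 4: 1.
Total = 4.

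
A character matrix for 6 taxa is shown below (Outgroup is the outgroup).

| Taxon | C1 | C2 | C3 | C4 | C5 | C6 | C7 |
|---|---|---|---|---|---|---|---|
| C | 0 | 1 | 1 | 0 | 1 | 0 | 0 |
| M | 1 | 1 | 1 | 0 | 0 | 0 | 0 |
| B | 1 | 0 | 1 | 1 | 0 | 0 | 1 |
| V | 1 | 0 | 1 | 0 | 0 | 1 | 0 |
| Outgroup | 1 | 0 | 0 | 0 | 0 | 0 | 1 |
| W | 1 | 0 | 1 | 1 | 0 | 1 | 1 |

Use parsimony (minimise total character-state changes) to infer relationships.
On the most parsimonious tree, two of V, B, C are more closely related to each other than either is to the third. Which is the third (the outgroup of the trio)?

Character polarity is set by the outgroup: the derived state is whichever differs from the outgroup's state, so for C1, C7 the derived state is '0', and for the remaining characters it is '1'.
C1 (derived state '0') is unique to C (autapomorphy; uninformative for grouping).
Only C and M show the derived state '1' for C2, supporting them as a clade.
All ingroup taxa share the derived state '1' for C3; it defines the ingroup but does not resolve relationships within it.
C4: derived state '1' in B and W only — synapomorphy for {B, W}.
C5 (derived state '1') is unique to C (autapomorphy; uninformative for grouping).
C6 (state '1') occurs in V and W but conflicts with the nesting implied by the other characters — most parsimoniously interpreted as homoplasy.
C7 (derived state '0') is shared by C, M, and V — a synapomorphy uniting that clade.
Most parsimonious ingroup topology: ((B,W),(V,(M,C))).
C and V share a more recent common ancestor with each other than either does with B, so B is the least closely related of the three.

B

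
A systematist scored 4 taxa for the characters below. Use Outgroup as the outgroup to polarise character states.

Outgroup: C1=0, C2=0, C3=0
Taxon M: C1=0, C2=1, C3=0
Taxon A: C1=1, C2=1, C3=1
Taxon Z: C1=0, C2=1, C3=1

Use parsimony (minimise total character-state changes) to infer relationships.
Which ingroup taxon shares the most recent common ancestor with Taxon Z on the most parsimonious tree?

Taxon A

The outgroup has state '0' for every character, so '1' is the derived state throughout.
C1: derived state '1' in Taxon A only — an autapomorphy, so it tells us nothing about relationships among taxa.
All ingroup taxa share the derived state '1' for C2; it defines the ingroup but does not resolve relationships within it.
Only Taxon A and Taxon Z show the derived state '1' for C3, supporting them as a clade.
Most parsimonious ingroup topology: (Taxon M,(Taxon A,Taxon Z)).
Taxon Z and Taxon A form a cherry on this tree, so they are sister taxa.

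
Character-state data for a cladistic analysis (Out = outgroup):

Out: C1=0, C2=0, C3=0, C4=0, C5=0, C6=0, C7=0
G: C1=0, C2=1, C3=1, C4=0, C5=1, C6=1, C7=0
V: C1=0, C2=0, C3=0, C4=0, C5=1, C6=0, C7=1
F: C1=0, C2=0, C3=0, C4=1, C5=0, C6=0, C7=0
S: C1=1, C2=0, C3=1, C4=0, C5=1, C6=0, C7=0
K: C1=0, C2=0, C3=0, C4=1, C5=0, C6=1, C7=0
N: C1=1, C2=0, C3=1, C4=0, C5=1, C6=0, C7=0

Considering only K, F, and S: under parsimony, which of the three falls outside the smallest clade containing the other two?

S

The outgroup has state '0' for every character, so '1' is the derived state throughout.
C1 (derived state '1') is shared by N and S — a synapomorphy uniting that clade.
C2 (derived state '1') is unique to G (autapomorphy; uninformative for grouping).
C3: derived state '1' in G, N, and S only — synapomorphy for {G, N, S}.
C4: derived state '1' in F and K only — synapomorphy for {F, K}.
C5: derived state '1' in G, N, S, and V only — synapomorphy for {G, N, S, V}.
C6 groups G and K, which is incompatible with the clades supported by the remaining characters; treating it as convergent (homoplasy) costs fewer steps than any alternative tree.
C7: derived state '1' in V only — an autapomorphy, so it tells us nothing about relationships among taxa.
Most parsimonious ingroup topology: (((G,(S,N)),V),(F,K)).
F and K share a more recent common ancestor with each other than either does with S, so S is the least closely related of the three.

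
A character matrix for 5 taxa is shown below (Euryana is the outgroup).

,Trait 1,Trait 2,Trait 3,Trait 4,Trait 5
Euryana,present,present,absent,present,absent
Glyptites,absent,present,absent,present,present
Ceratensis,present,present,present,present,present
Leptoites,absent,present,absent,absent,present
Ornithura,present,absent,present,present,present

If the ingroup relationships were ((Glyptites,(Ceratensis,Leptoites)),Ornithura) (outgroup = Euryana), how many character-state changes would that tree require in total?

Map each character onto ((Glyptites,(Ceratensis,Leptoites)),Ornithura) (rooted by Euryana) and count the minimum state changes it requires (Fitch parsimony):
Trait 1: 2; Trait 2: 1; Trait 3: 2; Trait 4: 1; Trait 5: 1.
Total tree length = 7.

7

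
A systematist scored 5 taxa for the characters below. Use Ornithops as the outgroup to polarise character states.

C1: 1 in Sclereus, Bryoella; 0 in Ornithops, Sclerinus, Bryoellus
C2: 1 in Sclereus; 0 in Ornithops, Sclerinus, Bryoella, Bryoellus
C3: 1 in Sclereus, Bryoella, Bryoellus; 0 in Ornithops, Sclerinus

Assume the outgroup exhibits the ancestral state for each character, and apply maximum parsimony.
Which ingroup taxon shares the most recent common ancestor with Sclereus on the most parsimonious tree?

Bryoella

The outgroup has state '0' for every character, so '1' is the derived state throughout.
Only Bryoella and Sclereus show the derived state '1' for C1, supporting them as a clade.
C2: derived state '1' in Sclereus only — an autapomorphy, so it tells us nothing about relationships among taxa.
Only Bryoella, Bryoellus, and Sclereus show the derived state '1' for C3, supporting them as a clade.
Most parsimonious ingroup topology: (((Sclereus,Bryoella),Bryoellus),Sclerinus).
Sclereus and Bryoella form a cherry on this tree, so they are sister taxa.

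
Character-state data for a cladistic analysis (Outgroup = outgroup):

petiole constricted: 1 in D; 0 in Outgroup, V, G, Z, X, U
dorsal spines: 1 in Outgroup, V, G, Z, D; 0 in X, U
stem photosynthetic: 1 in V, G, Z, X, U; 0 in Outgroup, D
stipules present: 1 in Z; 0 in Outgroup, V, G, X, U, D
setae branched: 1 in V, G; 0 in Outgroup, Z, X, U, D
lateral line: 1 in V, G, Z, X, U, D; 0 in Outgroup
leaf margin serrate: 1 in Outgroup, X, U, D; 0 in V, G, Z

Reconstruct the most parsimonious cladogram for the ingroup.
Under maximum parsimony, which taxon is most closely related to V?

Character polarity is set by the outgroup: the derived state is whichever differs from the outgroup's state, so for dorsal spines, leaf margin serrate the derived state is '0', and for the remaining characters it is '1'.
petiole constricted: derived state '1' in D only — an autapomorphy, so it tells us nothing about relationships among taxa.
dorsal spines (derived state '0') is shared by U and X — a synapomorphy uniting that clade.
stem photosynthetic: derived state '1' in G, U, V, X, and Z only — synapomorphy for {G, U, V, X, Z}.
stipules present (derived state '1') is unique to Z (autapomorphy; uninformative for grouping).
Only G and V show the derived state '1' for setae branched, supporting them as a clade.
All ingroup taxa share the derived state '1' for lateral line; it defines the ingroup but does not resolve relationships within it.
leaf margin serrate: derived state '0' in G, V, and Z only — synapomorphy for {G, V, Z}.
Most parsimonious ingroup topology: ((((V,G),Z),(X,U)),D).
V and G form a cherry on this tree, so they are sister taxa.

G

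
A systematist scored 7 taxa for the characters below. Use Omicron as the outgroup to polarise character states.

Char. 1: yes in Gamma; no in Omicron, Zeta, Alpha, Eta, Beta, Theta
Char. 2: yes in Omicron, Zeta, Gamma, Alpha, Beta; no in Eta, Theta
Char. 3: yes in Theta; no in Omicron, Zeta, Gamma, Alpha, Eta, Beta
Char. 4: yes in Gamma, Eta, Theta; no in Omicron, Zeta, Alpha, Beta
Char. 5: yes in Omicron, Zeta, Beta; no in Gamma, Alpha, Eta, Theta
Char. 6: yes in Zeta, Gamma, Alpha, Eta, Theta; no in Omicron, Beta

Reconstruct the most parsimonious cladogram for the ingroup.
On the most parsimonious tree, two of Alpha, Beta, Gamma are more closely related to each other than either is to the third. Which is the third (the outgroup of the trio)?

Beta

Character polarity is set by the outgroup: the derived state is whichever differs from the outgroup's state, so for Char. 2, Char. 5 the derived state is 'no', and for the remaining characters it is 'yes'.
Char. 1 (derived state 'yes') is unique to Gamma (autapomorphy; uninformative for grouping).
Char. 2: derived state 'no' in Eta and Theta only — synapomorphy for {Eta, Theta}.
Char. 3: derived state 'yes' in Theta only — an autapomorphy, so it tells us nothing about relationships among taxa.
Only Eta, Gamma, and Theta show the derived state 'yes' for Char. 4, supporting them as a clade.
Char. 5 (derived state 'no') is shared by Alpha, Eta, Gamma, and Theta — a synapomorphy uniting that clade.
Only Alpha, Eta, Gamma, Theta, and Zeta show the derived state 'yes' for Char. 6, supporting them as a clade.
Most parsimonious ingroup topology: ((Zeta,((Gamma,(Eta,Theta)),Alpha)),Beta).
Gamma and Alpha share a more recent common ancestor with each other than either does with Beta, so Beta is the least closely related of the three.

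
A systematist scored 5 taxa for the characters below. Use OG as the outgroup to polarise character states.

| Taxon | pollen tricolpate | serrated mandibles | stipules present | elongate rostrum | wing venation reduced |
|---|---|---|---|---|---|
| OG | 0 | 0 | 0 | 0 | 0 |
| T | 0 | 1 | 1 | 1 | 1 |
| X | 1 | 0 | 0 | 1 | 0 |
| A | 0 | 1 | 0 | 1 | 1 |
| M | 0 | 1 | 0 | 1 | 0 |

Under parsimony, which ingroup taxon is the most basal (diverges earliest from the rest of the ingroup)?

The outgroup has state '0' for every character, so '1' is the derived state throughout.
pollen tricolpate (derived state '1') is unique to X (autapomorphy; uninformative for grouping).
serrated mandibles: derived state '1' in A, M, and T only — synapomorphy for {A, M, T}.
stipules present: derived state '1' in T only — an autapomorphy, so it tells us nothing about relationships among taxa.
All ingroup taxa share the derived state '1' for elongate rostrum; it defines the ingroup but does not resolve relationships within it.
Only A and T show the derived state '1' for wing venation reduced, supporting them as a clade.
Most parsimonious ingroup topology: (X,(M,(T,A))).
X is sister to the clade containing all other ingroup taxa, so it is the earliest-diverging (most basal) ingroup lineage.

X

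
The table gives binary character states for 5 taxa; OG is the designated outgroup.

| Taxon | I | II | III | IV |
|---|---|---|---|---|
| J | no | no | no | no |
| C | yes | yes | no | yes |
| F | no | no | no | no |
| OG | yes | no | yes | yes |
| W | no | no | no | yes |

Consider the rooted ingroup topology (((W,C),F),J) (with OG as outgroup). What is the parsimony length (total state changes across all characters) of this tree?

Map each character onto (((W,C),F),J) (rooted by OG) and count the minimum state changes it requires (Fitch parsimony):
I: 2; II: 1; III: 1; IV: 2.
Total tree length = 6.

6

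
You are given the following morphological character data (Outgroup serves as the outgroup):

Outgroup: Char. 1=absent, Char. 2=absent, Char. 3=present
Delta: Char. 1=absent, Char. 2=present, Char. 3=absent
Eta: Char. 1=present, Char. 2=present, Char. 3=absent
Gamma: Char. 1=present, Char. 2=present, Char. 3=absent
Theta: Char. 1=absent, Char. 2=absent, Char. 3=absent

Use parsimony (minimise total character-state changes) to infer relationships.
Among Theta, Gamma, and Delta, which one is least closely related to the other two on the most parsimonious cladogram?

Character polarity is set by the outgroup: the derived state is whichever differs from the outgroup's state, so for Char. 3 the derived state is 'absent', and for the remaining characters it is 'present'.
Char. 1 (derived state 'present') is shared by Eta and Gamma — a synapomorphy uniting that clade.
Char. 2 (derived state 'present') is shared by Delta, Eta, and Gamma — a synapomorphy uniting that clade.
Char. 3 (derived state 'absent') is shared by all ingroup taxa — unites the whole ingroup.
Most parsimonious ingroup topology: ((Delta,(Eta,Gamma)),Theta).
Delta and Gamma share a more recent common ancestor with each other than either does with Theta, so Theta is the least closely related of the three.

Theta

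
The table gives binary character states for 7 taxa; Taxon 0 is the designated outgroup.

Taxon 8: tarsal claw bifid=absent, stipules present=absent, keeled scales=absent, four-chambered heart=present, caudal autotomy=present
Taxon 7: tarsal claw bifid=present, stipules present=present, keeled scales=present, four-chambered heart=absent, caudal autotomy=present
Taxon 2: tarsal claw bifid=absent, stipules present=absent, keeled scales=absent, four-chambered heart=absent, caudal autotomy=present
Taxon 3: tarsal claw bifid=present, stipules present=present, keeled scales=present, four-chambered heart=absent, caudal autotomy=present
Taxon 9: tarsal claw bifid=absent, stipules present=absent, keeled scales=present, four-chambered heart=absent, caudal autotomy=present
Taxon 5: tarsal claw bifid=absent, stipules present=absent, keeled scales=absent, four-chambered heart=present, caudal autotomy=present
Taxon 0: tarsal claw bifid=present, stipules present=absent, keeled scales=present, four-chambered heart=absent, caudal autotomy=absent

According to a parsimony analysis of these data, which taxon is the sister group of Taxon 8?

Taxon 5

Character polarity is set by the outgroup: the derived state is whichever differs from the outgroup's state, so for tarsal claw bifid, keeled scales the derived state is 'absent', and for the remaining characters it is 'present'.
tarsal claw bifid (derived state 'absent') is shared by Taxon 2, Taxon 5, Taxon 8, and Taxon 9 — a synapomorphy uniting that clade.
stipules present: derived state 'present' in Taxon 3 and Taxon 7 only — synapomorphy for {Taxon 3, Taxon 7}.
keeled scales (derived state 'absent') is shared by Taxon 2, Taxon 5, and Taxon 8 — a synapomorphy uniting that clade.
Only Taxon 5 and Taxon 8 show the derived state 'present' for four-chambered heart, supporting them as a clade.
caudal autotomy (derived state 'present') is shared by all ingroup taxa — unites the whole ingroup.
Most parsimonious ingroup topology: ((Taxon 7,Taxon 3),(Taxon 9,((Taxon 8,Taxon 5),Taxon 2))).
Taxon 8 and Taxon 5 form a cherry on this tree, so they are sister taxa.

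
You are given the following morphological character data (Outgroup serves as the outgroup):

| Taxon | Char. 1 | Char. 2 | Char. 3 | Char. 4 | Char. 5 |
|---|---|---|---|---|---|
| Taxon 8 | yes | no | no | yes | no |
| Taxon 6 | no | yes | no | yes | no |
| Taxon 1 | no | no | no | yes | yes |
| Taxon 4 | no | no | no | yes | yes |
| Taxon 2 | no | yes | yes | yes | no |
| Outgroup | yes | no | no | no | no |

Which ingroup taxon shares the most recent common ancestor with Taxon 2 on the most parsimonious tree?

Taxon 6

Character polarity is set by the outgroup: the derived state is whichever differs from the outgroup's state, so for Char. 1 the derived state is 'no', and for the remaining characters it is 'yes'.
Only Taxon 1, Taxon 2, Taxon 4, and Taxon 6 show the derived state 'no' for Char. 1, supporting them as a clade.
Char. 2 (derived state 'yes') is shared by Taxon 2 and Taxon 6 — a synapomorphy uniting that clade.
Char. 3 (derived state 'yes') is unique to Taxon 2 (autapomorphy; uninformative for grouping).
Char. 4 (derived state 'yes') is shared by all ingroup taxa — unites the whole ingroup.
Char. 5 (derived state 'yes') is shared by Taxon 1 and Taxon 4 — a synapomorphy uniting that clade.
Most parsimonious ingroup topology: (((Taxon 2,Taxon 6),(Taxon 4,Taxon 1)),Taxon 8).
Taxon 2 and Taxon 6 form a cherry on this tree, so they are sister taxa.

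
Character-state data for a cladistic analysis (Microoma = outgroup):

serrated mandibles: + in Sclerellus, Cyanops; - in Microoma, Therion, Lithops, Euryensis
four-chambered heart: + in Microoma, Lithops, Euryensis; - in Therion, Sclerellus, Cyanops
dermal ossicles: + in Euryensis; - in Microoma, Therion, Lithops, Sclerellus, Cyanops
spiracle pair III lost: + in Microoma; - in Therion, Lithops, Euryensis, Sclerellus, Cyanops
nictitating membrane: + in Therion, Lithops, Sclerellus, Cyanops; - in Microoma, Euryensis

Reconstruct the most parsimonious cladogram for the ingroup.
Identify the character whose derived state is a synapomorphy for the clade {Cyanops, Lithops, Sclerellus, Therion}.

nictitating membrane

Character polarity is set by the outgroup: the derived state is whichever differs from the outgroup's state, so for four-chambered heart, spiracle pair III lost the derived state is '-', and for the remaining characters it is '+'.
serrated mandibles (derived state '+') is shared by Cyanops and Sclerellus — a synapomorphy uniting that clade.
four-chambered heart (derived state '-') is shared by Cyanops, Sclerellus, and Therion — a synapomorphy uniting that clade.
dermal ossicles (derived state '+') is unique to Euryensis (autapomorphy; uninformative for grouping).
spiracle pair III lost (derived state '-') is shared by all ingroup taxa — unites the whole ingroup.
nictitating membrane: derived state '+' in Cyanops, Lithops, Sclerellus, and Therion only — synapomorphy for {Cyanops, Lithops, Sclerellus, Therion}.
Most parsimonious ingroup topology: (((Therion,(Sclerellus,Cyanops)),Lithops),Euryensis).
The clade {Cyanops, Lithops, Sclerellus, Therion} is supported by nictitating membrane: its derived state '+' occurs in exactly those taxa and in no other taxon (including the outgroup).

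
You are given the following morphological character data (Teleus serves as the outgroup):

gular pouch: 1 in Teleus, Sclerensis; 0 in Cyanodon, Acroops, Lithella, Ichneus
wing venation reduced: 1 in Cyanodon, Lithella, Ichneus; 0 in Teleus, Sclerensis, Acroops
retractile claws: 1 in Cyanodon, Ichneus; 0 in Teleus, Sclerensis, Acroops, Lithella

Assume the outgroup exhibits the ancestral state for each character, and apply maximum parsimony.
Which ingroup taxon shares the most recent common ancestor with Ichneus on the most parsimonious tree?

Character polarity is set by the outgroup: the derived state is whichever differs from the outgroup's state, so for gular pouch the derived state is '0', and for the remaining characters it is '1'.
Only Acroops, Cyanodon, Ichneus, and Lithella show the derived state '0' for gular pouch, supporting them as a clade.
wing venation reduced (derived state '1') is shared by Cyanodon, Ichneus, and Lithella — a synapomorphy uniting that clade.
Only Cyanodon and Ichneus show the derived state '1' for retractile claws, supporting them as a clade.
Most parsimonious ingroup topology: (Sclerensis,(((Cyanodon,Ichneus),Lithella),Acroops)).
Ichneus and Cyanodon form a cherry on this tree, so they are sister taxa.

Cyanodon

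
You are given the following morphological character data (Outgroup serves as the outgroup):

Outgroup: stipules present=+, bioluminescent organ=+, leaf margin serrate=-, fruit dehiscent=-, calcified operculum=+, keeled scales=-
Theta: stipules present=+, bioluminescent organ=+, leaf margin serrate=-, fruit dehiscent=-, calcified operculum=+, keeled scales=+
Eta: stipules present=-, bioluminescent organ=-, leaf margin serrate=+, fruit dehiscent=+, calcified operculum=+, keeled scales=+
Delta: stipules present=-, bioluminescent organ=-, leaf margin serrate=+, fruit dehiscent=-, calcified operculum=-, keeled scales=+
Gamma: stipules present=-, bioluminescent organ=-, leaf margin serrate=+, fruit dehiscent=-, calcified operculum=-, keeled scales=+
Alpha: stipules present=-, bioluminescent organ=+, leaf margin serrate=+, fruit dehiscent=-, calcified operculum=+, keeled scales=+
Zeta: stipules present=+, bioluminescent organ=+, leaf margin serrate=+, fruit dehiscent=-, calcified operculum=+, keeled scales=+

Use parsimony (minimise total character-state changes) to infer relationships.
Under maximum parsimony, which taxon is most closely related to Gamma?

Character polarity is set by the outgroup: the derived state is whichever differs from the outgroup's state, so for stipules present, bioluminescent organ, calcified operculum the derived state is '-', and for the remaining characters it is '+'.
stipules present: derived state '-' in Alpha, Delta, Eta, and Gamma only — synapomorphy for {Alpha, Delta, Eta, Gamma}.
Only Delta, Eta, and Gamma show the derived state '-' for bioluminescent organ, supporting them as a clade.
Only Alpha, Delta, Eta, Gamma, and Zeta show the derived state '+' for leaf margin serrate, supporting them as a clade.
fruit dehiscent (derived state '+') is unique to Eta (autapomorphy; uninformative for grouping).
calcified operculum (derived state '-') is shared by Delta and Gamma — a synapomorphy uniting that clade.
keeled scales (derived state '+') is shared by all ingroup taxa — unites the whole ingroup.
Most parsimonious ingroup topology: (Theta,(((Eta,(Delta,Gamma)),Alpha),Zeta)).
Gamma and Delta form a cherry on this tree, so they are sister taxa.

Delta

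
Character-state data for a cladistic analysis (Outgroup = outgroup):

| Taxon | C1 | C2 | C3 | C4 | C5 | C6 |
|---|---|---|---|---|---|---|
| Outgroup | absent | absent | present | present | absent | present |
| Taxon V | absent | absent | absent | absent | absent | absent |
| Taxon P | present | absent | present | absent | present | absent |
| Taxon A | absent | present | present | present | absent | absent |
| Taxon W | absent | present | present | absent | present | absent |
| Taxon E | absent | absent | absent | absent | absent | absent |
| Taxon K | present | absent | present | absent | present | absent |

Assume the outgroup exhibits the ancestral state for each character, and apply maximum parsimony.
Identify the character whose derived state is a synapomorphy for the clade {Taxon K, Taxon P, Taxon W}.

Character polarity is set by the outgroup: the derived state is whichever differs from the outgroup's state, so for C3, C4, C6 the derived state is 'absent', and for the remaining characters it is 'present'.
C1 (derived state 'present') is shared by Taxon K and Taxon P — a synapomorphy uniting that clade.
C2 groups Taxon A and Taxon W, which is incompatible with the clades supported by the remaining characters; treating it as convergent (homoplasy) costs fewer steps than any alternative tree.
Only Taxon E and Taxon V show the derived state 'absent' for C3, supporting them as a clade.
Only Taxon E, Taxon K, Taxon P, Taxon V, and Taxon W show the derived state 'absent' for C4, supporting them as a clade.
C5: derived state 'present' in Taxon K, Taxon P, and Taxon W only — synapomorphy for {Taxon K, Taxon P, Taxon W}.
C6 (derived state 'absent') is shared by all ingroup taxa — unites the whole ingroup.
Most parsimonious ingroup topology: (((Taxon V,Taxon E),((Taxon P,Taxon K),Taxon W)),Taxon A).
The clade {Taxon K, Taxon P, Taxon W} is supported by C5: its derived state 'present' occurs in exactly those taxa and in no other taxon (including the outgroup).

C5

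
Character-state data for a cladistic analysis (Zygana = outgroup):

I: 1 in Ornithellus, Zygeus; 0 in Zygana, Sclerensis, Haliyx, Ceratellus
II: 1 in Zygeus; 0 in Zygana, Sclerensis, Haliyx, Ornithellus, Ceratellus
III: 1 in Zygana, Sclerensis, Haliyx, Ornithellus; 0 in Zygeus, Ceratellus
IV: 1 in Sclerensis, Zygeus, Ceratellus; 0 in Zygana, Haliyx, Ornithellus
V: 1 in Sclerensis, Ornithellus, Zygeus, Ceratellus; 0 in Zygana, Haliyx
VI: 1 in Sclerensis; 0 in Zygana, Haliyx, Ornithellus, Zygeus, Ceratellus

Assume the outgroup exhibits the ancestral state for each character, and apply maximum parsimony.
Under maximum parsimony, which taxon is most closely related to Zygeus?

Character polarity is set by the outgroup: the derived state is whichever differs from the outgroup's state, so for III the derived state is '0', and for the remaining characters it is '1'.
I groups Ornithellus and Zygeus, which is incompatible with the clades supported by the remaining characters; treating it as convergent (homoplasy) costs fewer steps than any alternative tree.
II (derived state '1') is unique to Zygeus (autapomorphy; uninformative for grouping).
III: derived state '0' in Ceratellus and Zygeus only — synapomorphy for {Ceratellus, Zygeus}.
IV: derived state '1' in Ceratellus, Sclerensis, and Zygeus only — synapomorphy for {Ceratellus, Sclerensis, Zygeus}.
V (derived state '1') is shared by Ceratellus, Ornithellus, Sclerensis, and Zygeus — a synapomorphy uniting that clade.
VI: derived state '1' in Sclerensis only — an autapomorphy, so it tells us nothing about relationships among taxa.
Most parsimonious ingroup topology: (((Sclerensis,(Zygeus,Ceratellus)),Ornithellus),Haliyx).
Zygeus and Ceratellus form a cherry on this tree, so they are sister taxa.

Ceratellus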